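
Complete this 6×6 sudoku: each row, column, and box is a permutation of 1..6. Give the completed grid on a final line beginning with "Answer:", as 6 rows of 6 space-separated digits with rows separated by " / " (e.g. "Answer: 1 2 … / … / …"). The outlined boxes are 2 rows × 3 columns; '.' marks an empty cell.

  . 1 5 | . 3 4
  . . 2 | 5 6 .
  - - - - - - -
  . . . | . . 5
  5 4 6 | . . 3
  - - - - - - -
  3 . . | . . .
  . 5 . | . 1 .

Step 1. [r3c4∈{1,2,4,6}] row 3 places 6 nowhere but r3c4, so r3c4=6.
Step 2. [r6c3∈{4}] r6c3 is down to just 4 ⇒ r6c3=4.
Step 3. [r5c2∈{2,6}] in col 2, 6 fits only at r5c2 ⇒ r5c2=6.
Step 4. [r5c6∈{2}] only 2 remains possible at r5c6. So r5c6=2.
Step 5. [r3c2∈{2,3}] r3c2 is the only open cell in col 2 admitting 2. So r3c2=2.
Step 6. [r4c4∈{1,2}] across row 4, 1 lands solely at r4c4, so r4c4=1.
Step 7. [r5c5∈{4,5}] r5c5 is the only open cell in row 5 admitting 5 ⇒ r5c5=5.
Step 8. [r3c1∈{1}] r3c1 is down to just 1 ⇒ r3c1=1.
Step 9. [r5c4∈{4}] nothing but 4 survives at r5c4. So r5c4=4.
Step 10. [r6c6∈{6}] r6c6's peers cover all but 6. So r6c6=6.
Step 11. [r2c6∈{1}] r2c6's peers cover all but 1. So r2c6=1.
Step 12. [r4c5∈{2}] nothing but 2 survives at r4c5 ⇒ r4c5=2.
Step 13. [r1c4∈{2}] r1c4 is down to just 2, so r1c4=2.
Step 14. [r1c1∈{6}] r1c1's peers cover all but 6, so r1c1=6.
Step 15. [r3c5∈{4}] r3c5 has the single candidate 4. So r3c5=4.
Step 16. [r2c2∈{3}] r2c2 is down to just 3, so r2c2=3.
Step 17. [r2c1∈{4}] r2c1 has the single candidate 4 ⇒ r2c1=4.
Step 18. [r5c3∈{1}] nothing but 1 survives at r5c3 ⇒ r5c3=1.
Step 19. [r6c1∈{2}] r6c1 is down to just 2, so r6c1=2.
Step 20. [r6c4∈{3}] only 3 remains possible at r6c4, so r6c4=3.
Step 21. [r3c3∈{3}] r3c3 has the single candidate 3. So r3c3=3.

Answer: 6 1 5 2 3 4 / 4 3 2 5 6 1 / 1 2 3 6 4 5 / 5 4 6 1 2 3 / 3 6 1 4 5 2 / 2 5 4 3 1 6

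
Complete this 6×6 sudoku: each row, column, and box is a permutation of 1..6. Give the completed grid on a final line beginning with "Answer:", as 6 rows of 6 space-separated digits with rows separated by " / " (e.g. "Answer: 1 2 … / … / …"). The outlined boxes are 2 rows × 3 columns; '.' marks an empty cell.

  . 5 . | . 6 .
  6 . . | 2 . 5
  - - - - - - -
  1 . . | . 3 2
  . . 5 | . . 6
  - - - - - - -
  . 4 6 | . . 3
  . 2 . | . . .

Step 1. [r6c3∈{1,3}] in box 5, 1 fits only at r6c3 ⇒ r6c3=1.
Step 2. [r3c3∈{4}] r3c3 is down to just 4, so r3c3=4.
Step 3. [r2c5∈{1,4}] r2c5 is the only open cell in row 2 admitting 4. So r2c5=4.
Step 4. [r6c5∈{5}] r6c5 is down to just 5. So r6c5=5.
Step 5. [r2c3∈{3}] nothing but 3 survives at r2c3 ⇒ r2c3=3.
Step 6. [r5c4∈{1}] nothing but 1 survives at r5c4, so r5c4=1.
Step 7. [r4c1∈{2,3}] row 4 places 2 nowhere but r4c1, so r4c1=2.
Step 8. [r6c4∈{4,6}] across row 6, 6 lands solely at r6c4, so r6c4=6.
Step 9. [r6c6∈{4}] r6c6 has the single candidate 4 ⇒ r6c6=4.
Step 10. [r1c1∈{4}] r1c1 is down to just 4, so r1c1=4.
Step 11. [r4c4∈{4}] only 4 remains possible at r4c4. So r4c4=4.
Step 12. [r5c5∈{2}] only 2 remains possible at r5c5 ⇒ r5c5=2.
Step 13. [r1c4∈{3}] r1c4 has the single candidate 3 ⇒ r1c4=3.
Step 14. [r1c6∈{1}] r1c6 is down to just 1. So r1c6=1.
Step 15. [r1c3∈{2}] nothing but 2 survives at r1c3. So r1c3=2.
Step 16. [r2c2∈{1}] nothing but 1 survives at r2c2, so r2c2=1.
Step 17. [r6c1∈{3}] r6c1's peers cover all but 3. So r6c1=3.
Step 18. [r4c2∈{3}] nothing but 3 survives at r4c2. So r4c2=3.
Step 19. [r5c1∈{5}] r5c1 has the single candidate 5. So r5c1=5.
Step 20. [r4c5∈{1}] only 1 remains possible at r4c5, so r4c5=1.
Step 21. [r3c2∈{6}] r3c2's peers cover all but 6 ⇒ r3c2=6.
Step 22. [r3c4∈{5}] nothing but 5 survives at r3c4 ⇒ r3c4=5.

Answer: 4 5 2 3 6 1 / 6 1 3 2 4 5 / 1 6 4 5 3 2 / 2 3 5 4 1 6 / 5 4 6 1 2 3 / 3 2 1 6 5 4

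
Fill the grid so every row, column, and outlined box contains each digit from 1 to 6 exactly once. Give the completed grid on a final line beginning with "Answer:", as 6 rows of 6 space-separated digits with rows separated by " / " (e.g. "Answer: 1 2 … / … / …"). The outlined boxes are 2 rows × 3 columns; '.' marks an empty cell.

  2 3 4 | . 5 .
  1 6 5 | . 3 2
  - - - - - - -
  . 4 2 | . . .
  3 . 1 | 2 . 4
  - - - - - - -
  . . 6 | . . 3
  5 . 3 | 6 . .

Step 1. [r6c6∈{1}] r6c6 has the single candidate 1 ⇒ r6c6=1.
Step 2. [r6c5∈{2,4}] across row 6, 4 lands solely at r6c5 ⇒ r6c5=4.
Step 3. [r3c5∈{1,6}] r3c5 is the only open cell in col 5 admitting 1, so r3c5=1.
Step 4. [r3c6∈{5,6}] 5 has one home in col 6: r3c6, so r3c6=5.
Step 5. [r5c5∈{2}] r5c5's peers cover all but 2 ⇒ r5c5=2.
Step 6. [r5c2∈{1}] nothing but 1 survives at r5c2 ⇒ r5c2=1.
Step 7. [r3c1∈{6}] only 6 remains possible at r3c1, so r3c1=6.
Step 8. [r6c2∈{2}] nothing but 2 survives at r6c2 ⇒ r6c2=2.
Step 9. [r5c1∈{4}] r5c1 has the single candidate 4. So r5c1=4.
Step 10. [r1c6∈{6}] only 6 remains possible at r1c6, so r1c6=6.
Step 11. [r1c4∈{1}] only 1 remains possible at r1c4, so r1c4=1.
Step 12. [r5c4∈{5}] r5c4 is down to just 5. So r5c4=5.
Step 13. [r3c4∈{3}] nothing but 3 survives at r3c4, so r3c4=3.
Step 14. [r2c4∈{4}] r2c4 is down to just 4, so r2c4=4.
Step 15. [r4c5∈{6}] only 6 remains possible at r4c5, so r4c5=6.
Step 16. [r4c2∈{5}] r4c2 is down to just 5 ⇒ r4c2=5.

Answer: 2 3 4 1 5 6 / 1 6 5 4 3 2 / 6 4 2 3 1 5 / 3 5 1 2 6 4 / 4 1 6 5 2 3 / 5 2 3 6 4 1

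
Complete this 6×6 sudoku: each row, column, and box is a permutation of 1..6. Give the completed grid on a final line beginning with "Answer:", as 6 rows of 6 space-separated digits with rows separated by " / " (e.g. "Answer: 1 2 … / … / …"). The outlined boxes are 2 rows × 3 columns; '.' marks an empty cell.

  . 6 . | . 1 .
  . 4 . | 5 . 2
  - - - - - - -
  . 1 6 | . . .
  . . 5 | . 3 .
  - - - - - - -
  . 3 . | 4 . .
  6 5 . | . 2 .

Step 1. [r3c1∈{2,3,4}] in row 3, 3 fits only at r3c1, so r3c1=3.
Step 2. [r3c5∈{4,5}] in col 5, 4 fits only at r3c5 ⇒ r3c5=4.
Step 3. [r4c4∈{1,2,6}] across col 4, 6 lands solely at r4c4. So r4c4=6.
Step 4. [r6c4∈{1,3}] 1 has one home in col 4: r6c4, so r6c4=1.
Step 5. [r5c6∈{5,6}] 6 has one home in col 6: r5c6. So r5c6=6.
Step 6. [r2c3∈{1,3}] in row 2, 3 fits only at r2c3, so r2c3=3.
Step 7. [r5c3∈{1,2}] across col 3, 1 lands solely at r5c3. So r5c3=1.
Step 8. [r5c1∈{2}] nothing but 2 survives at r5c1, so r5c1=2.
Step 9. [r1c6∈{3,4}] in row 1, 4 fits only at r1c6 ⇒ r1c6=4.
Step 10. [r6c3∈{4}] r6c3 has the single candidate 4, so r6c3=4.
Step 11. [r2c1∈{1}] r2c1's peers cover all but 1. So r2c1=1.
Step 12. [r2c5∈{6}] r2c5 is down to just 6, so r2c5=6.
Step 13. [r1c4∈{3}] r1c4's peers cover all but 3, so r1c4=3.
Step 14. [r3c6∈{5}] r3c6 is down to just 5 ⇒ r3c6=5.
Step 15. [r5c5∈{5}] nothing but 5 survives at r5c5 ⇒ r5c5=5.
Step 16. [r4c2∈{2}] r4c2's peers cover all but 2, so r4c2=2.
Step 17. [r1c1∈{5}] r1c1's peers cover all but 5, so r1c1=5.
Step 18. [r6c6∈{3}] r6c6's peers cover all but 3, so r6c6=3.
Step 19. [r1c3∈{2}] r1c3 has the single candidate 2, so r1c3=2.
Step 20. [r4c1∈{4}] r4c1 is down to just 4 ⇒ r4c1=4.
Step 21. [r4c6∈{1}] r4c6 is down to just 1, so r4c6=1.
Step 22. [r3c4∈{2}] r3c4 is down to just 2 ⇒ r3c4=2.

Answer: 5 6 2 3 1 4 / 1 4 3 5 6 2 / 3 1 6 2 4 5 / 4 2 5 6 3 1 / 2 3 1 4 5 6 / 6 5 4 1 2 3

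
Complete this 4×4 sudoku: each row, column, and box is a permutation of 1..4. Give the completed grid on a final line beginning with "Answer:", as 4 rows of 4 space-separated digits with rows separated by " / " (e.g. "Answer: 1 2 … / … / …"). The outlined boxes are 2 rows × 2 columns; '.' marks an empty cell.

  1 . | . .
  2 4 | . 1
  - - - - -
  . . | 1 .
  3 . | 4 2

Step 1. [r1c2∈{3}] r1c2 has the single candidate 3, so r1c2=3.
Step 2. [r3c2∈{2}] r3c2 has the single candidate 2. So r3c2=2.
Step 3. [r3c1∈{4}] r3c1 is down to just 4. So r3c1=4.
Step 4. [r3c4∈{3}] only 3 remains possible at r3c4 ⇒ r3c4=3.
Step 5. [r2c3∈{3}] nothing but 3 survives at r2c3 ⇒ r2c3=3.
Step 6. [r1c3∈{2}] nothing but 2 survives at r1c3 ⇒ r1c3=2.
Step 7. [r1c4∈{4}] r1c4 has the single candidate 4, so r1c4=4.
Step 8. [r4c2∈{1}] r4c2's peers cover all but 1, so r4c2=1.

Answer: 1 3 2 4 / 2 4 3 1 / 4 2 1 3 / 3 1 4 2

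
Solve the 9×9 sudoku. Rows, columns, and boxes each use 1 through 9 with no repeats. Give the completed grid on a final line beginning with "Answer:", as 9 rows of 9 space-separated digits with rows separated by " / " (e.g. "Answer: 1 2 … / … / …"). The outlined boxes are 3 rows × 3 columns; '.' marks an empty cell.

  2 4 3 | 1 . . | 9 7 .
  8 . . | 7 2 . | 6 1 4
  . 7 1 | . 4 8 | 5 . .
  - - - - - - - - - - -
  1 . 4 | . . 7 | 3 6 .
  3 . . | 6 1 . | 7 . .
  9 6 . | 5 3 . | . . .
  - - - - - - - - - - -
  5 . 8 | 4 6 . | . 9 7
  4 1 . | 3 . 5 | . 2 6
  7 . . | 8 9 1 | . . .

Step 1. [r6c7∈{1,2,4,8}] col 7 places 2 nowhere but r6c7. So r6c7=2.
Step 2. [r2c2∈{5,9}] 9 has one home in col 2: r2c2, so r2c2=9.
Step 3. [r5c6∈{2,4,9}] 9 has one home in col 6: r5c6 ⇒ r5c6=9.
Step 4. [r5c8∈{4,5,8}] across row 5, 4 lands solely at r5c8. So r5c8=4.
Step 5. [r6c8∈{8}] r6c8 has the single candidate 8 ⇒ r6c8=8.
Step 6. [r5c9∈{5}] r5c9 has the single candidate 5. So r5c9=5.
Step 7. [r9c9∈{3}] only 3 remains possible at r9c9. So r9c9=3.
Step 8. [r9c2∈{2}] nothing but 2 survives at r9c2. So r9c2=2.
Step 9. [r4c2∈{5,8}] in row 4, 5 fits only at r4c2 ⇒ r4c2=5.
Step 10. [r2c3∈{5}] r2c3 has the single candidate 5 ⇒ r2c3=5.
Step 11. [r6c6∈{4}] only 4 remains possible at r6c6 ⇒ r6c6=4.
Step 12. [r1c6∈{6}] r1c6 is down to just 6, so r1c6=6.
Step 13. [r9c7∈{4}] r9c7 has the single candidate 4. So r9c7=4.
Step 14. [r7c2∈{3}] r7c2 has the single candidate 3 ⇒ r7c2=3.
Step 15. [r8c7∈{8}] nothing but 8 survives at r8c7, so r8c7=8.
Step 16. [r2c6∈{3}] r2c6 has the single candidate 3. So r2c6=3.
Step 17. [r3c1∈{6}] r3c1 is down to just 6, so r3c1=6.
Step 18. [r3c4∈{9}] only 9 remains possible at r3c4, so r3c4=9.
Step 19. [r8c5∈{7}] only 7 remains possible at r8c5, so r8c5=7.
Step 20. [r5c3∈{2}] r5c3 has the single candidate 2. So r5c3=2.
Step 21. [r6c9∈{1}] r6c9 is down to just 1. So r6c9=1.
Step 22. [r8c3∈{9}] nothing but 9 survives at r8c3. So r8c3=9.
Step 23. [r3c8∈{3}] r3c8 is down to just 3 ⇒ r3c8=3.
Step 24. [r4c9∈{9}] only 9 remains possible at r4c9, so r4c9=9.
Step 25. [r1c9∈{8}] only 8 remains possible at r1c9 ⇒ r1c9=8.
Step 26. [r7c7∈{1}] only 1 remains possible at r7c7, so r7c7=1.
Step 27. [r6c3∈{7}] r6c3 is down to just 7. So r6c3=7.
Step 28. [r9c3∈{6}] r9c3 is down to just 6 ⇒ r9c3=6.
Step 29. [r7c6∈{2}] r7c6's peers cover all but 2 ⇒ r7c6=2.
Step 30. [r5c2∈{8}] only 8 remains possible at r5c2. So r5c2=8.
Step 31. [r4c5∈{8}] r4c5 has the single candidate 8, so r4c5=8.
Step 32. [r4c4∈{2}] nothing but 2 survives at r4c4 ⇒ r4c4=2.
Step 33. [r3c9∈{2}] r3c9 is down to just 2, so r3c9=2.
Step 34. [r1c5∈{5}] nothing but 5 survives at r1c5 ⇒ r1c5=5.
Step 35. [r9c8∈{5}] nothing but 5 survives at r9c8, so r9c8=5.

Answer: 2 4 3 1 5 6 9 7 8 / 8 9 5 7 2 3 6 1 4 / 6 7 1 9 4 8 5 3 2 / 1 5 4 2 8 7 3 6 9 / 3 8 2 6 1 9 7 4 5 / 9 6 7 5 3 4 2 8 1 / 5 3 8 4 6 2 1 9 7 / 4 1 9 3 7 5 8 2 6 / 7 2 6 8 9 1 4 5 3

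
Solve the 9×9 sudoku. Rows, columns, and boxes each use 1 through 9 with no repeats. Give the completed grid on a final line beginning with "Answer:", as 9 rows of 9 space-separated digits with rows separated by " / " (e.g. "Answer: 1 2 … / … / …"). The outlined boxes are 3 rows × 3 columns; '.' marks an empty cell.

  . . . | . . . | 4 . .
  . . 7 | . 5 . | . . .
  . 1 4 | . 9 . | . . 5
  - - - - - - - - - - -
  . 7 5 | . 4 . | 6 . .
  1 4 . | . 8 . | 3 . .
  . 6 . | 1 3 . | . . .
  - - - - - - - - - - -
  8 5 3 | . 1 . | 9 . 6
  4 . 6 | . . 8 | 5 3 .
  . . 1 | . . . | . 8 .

Step 1. [r4c9∈{1,2,8,9}] r4c9 is the only open cell in row 4 admitting 8. So r4c9=8.
Step 2. [r9c1∈{2,7,9}] across col 1, 7 lands solely at r9c1. So r9c1=7.
Step 3. [r9c7∈{2}] only 2 remains possible at r9c7. So r9c7=2.
Step 4. [r6c7∈{7}] only 7 remains possible at r6c7. So r6c7=7.
Step 5. [r2c7∈{1,8}] across col 7, 1 lands solely at r2c7, so r2c7=1.
Step 6. [r4c1∈{2,3,9}] in row 4, 3 fits only at r4c1, so r4c1=3.
Step 7. [r9c2∈{9}] only 9 remains possible at r9c2, so r9c2=9.
Step 8. [r8c4∈{2,7,9}] in row 8, 9 fits only at r8c4 ⇒ r8c4=9.
Step 9. [r4c4∈{2}] only 2 remains possible at r4c4, so r4c4=2.
Step 10. [r7c6∈{2,4,7}] in row 7, 2 fits only at r7c6. So r7c6=2.
Step 11. [r1c5∈{2,6,7}] 2 has one home in col 5: r1c5 ⇒ r1c5=2.
Step 12. [r9c9∈{4}] r9c9 has the single candidate 4. So r9c9=4.
Step 13. [r7c8∈{7}] nothing but 7 survives at r7c8 ⇒ r7c8=7.
Step 14. [r1c9∈{3,7,9}] across col 9, 7 lands solely at r1c9, so r1c9=7.
Step 15. [r2c9∈{2,3,9}] in col 9, 3 fits only at r2c9. So r2c9=3.
Step 16. [r4c6∈{9}] nothing but 9 survives at r4c6. So r4c6=9.
Step 17. [r6c6∈{5}] r6c6's peers cover all but 5 ⇒ r6c6=5.
Step 18. [r6c3∈{2,8,9}] across row 6, 8 lands solely at r6c3, so r6c3=8.
Step 19. [r1c3∈{9}] r1c3's peers cover all but 9, so r1c3=9.
Step 20. [r1c8∈{6}] only 6 remains possible at r1c8 ⇒ r1c8=6.
Step 21. [r3c8∈{2}] nothing but 2 survives at r3c8. So r3c8=2.
Step 22. [r1c2∈{3,8}] 3 has one home in col 2: r1c2 ⇒ r1c2=3.
Step 23. [r3c1∈{6}] nothing but 6 survives at r3c1 ⇒ r3c1=6.
Step 24. [r6c1∈{2,9}] across col 1, 9 lands solely at r6c1. So r6c1=9.
Step 25. [r5c9∈{2,9}] 9 has one home in col 9: r5c9 ⇒ r5c9=9.
Step 26. [r9c5∈{6}] only 6 remains possible at r9c5 ⇒ r9c5=6.
Step 27. [r1c4∈{8}] only 8 remains possible at r1c4 ⇒ r1c4=8.
Step 28. [r2c6∈{4,6}] 4 has one home in col 6: r2c6, so r2c6=4.
Step 29. [r5c6∈{6,7}] r5c6 is the only open cell in col 6 admitting 6, so r5c6=6.
Step 30. [r3c6∈{3,7}] col 6 places 7 nowhere but r3c6. So r3c6=7.
Step 31. [r9c4∈{3,5}] 5 has one home in row 9: r9c4. So r9c4=5.
Step 32. [r2c1∈{2}] r2c1 has the single candidate 2, so r2c1=2.
Step 33. [r3c4∈{3}] nothing but 3 survives at r3c4. So r3c4=3.
Step 34. [r8c5∈{7}] r8c5 is down to just 7, so r8c5=7.
Step 35. [r1c6∈{1}] nothing but 1 survives at r1c6. So r1c6=1.
Step 36. [r9c6∈{3}] nothing but 3 survives at r9c6. So r9c6=3.
Step 37. [r3c7∈{8}] r3c7 is down to just 8, so r3c7=8.
Step 38. [r4c8∈{1}] only 1 remains possible at r4c8, so r4c8=1.
Step 39. [r5c3∈{2}] only 2 remains possible at r5c3. So r5c3=2.
Step 40. [r6c9∈{2}] nothing but 2 survives at r6c9, so r6c9=2.
Step 41. [r8c9∈{1}] r8c9 has the single candidate 1, so r8c9=1.
Step 42. [r5c8∈{5}] nothing but 5 survives at r5c8, so r5c8=5.
Step 43. [r1c1∈{5}] r1c1 is down to just 5, so r1c1=5.
Step 44. [r5c4∈{7}] r5c4 has the single candidate 7 ⇒ r5c4=7.
Step 45. [r2c2∈{8}] r2c2 is down to just 8. So r2c2=8.
Step 46. [r2c4∈{6}] nothing but 6 survives at r2c4. So r2c4=6.
Step 47. [r2c8∈{9}] r2c8's peers cover all but 9, so r2c8=9.
Step 48. [r7c4∈{4}] r7c4 has the single candidate 4 ⇒ r7c4=4.
Step 49. [r8c2∈{2}] only 2 remains possible at r8c2, so r8c2=2.
Step 50. [r6c8∈{4}] only 4 remains possible at r6c8 ⇒ r6c8=4.

Answer: 5 3 9 8 2 1 4 6 7 / 2 8 7 6 5 4 1 9 3 / 6 1 4 3 9 7 8 2 5 / 3 7 5 2 4 9 6 1 8 / 1 4 2 7 8 6 3 5 9 / 9 6 8 1 3 5 7 4 2 / 8 5 3 4 1 2 9 7 6 / 4 2 6 9 7 8 5 3 1 / 7 9 1 5 6 3 2 8 4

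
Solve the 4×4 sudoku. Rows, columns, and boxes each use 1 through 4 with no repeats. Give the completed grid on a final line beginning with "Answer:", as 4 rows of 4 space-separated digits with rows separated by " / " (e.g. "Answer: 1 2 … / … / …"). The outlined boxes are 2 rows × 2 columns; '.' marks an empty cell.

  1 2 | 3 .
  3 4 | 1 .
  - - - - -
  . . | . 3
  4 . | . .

Step 1. [r4c3∈{2}] r4c3 is down to just 2. So r4c3=2.
Step 2. [r4c2∈{1,3}] r4c2 is the only open cell in row 4 admitting 3. So r4c2=3.
Step 3. [r1c4∈{4}] r1c4's peers cover all but 4. So r1c4=4.
Step 4. [r3c1∈{2}] r3c1 is down to just 2, so r3c1=2.
Step 5. [r2c4∈{2}] nothing but 2 survives at r2c4. So r2c4=2.
Step 6. [r3c3∈{4}] r3c3 has the single candidate 4. So r3c3=4.
Step 7. [r4c4∈{1}] r4c4's peers cover all but 1 ⇒ r4c4=1.
Step 8. [r3c2∈{1}] r3c2 is down to just 1 ⇒ r3c2=1.

Answer: 1 2 3 4 / 3 4 1 2 / 2 1 4 3 / 4 3 2 1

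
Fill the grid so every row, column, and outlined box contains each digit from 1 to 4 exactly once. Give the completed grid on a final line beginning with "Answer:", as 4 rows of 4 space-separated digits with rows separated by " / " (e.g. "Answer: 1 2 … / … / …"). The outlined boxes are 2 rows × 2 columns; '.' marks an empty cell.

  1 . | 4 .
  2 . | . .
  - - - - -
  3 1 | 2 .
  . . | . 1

Step 1. [r2c4∈{3}] r2c4's peers cover all but 3. So r2c4=3.
Step 2. [r2c2∈{4}] r2c2's peers cover all but 4, so r2c2=4.
Step 3. [r1c2∈{3}] r1c2 is down to just 3, so r1c2=3.
Step 4. [r1c4∈{2}] nothing but 2 survives at r1c4 ⇒ r1c4=2.
Step 5. [r4c2∈{2}] r4c2 is down to just 2, so r4c2=2.
Step 6. [r3c4∈{4}] only 4 remains possible at r3c4. So r3c4=4.
Step 7. [r2c3∈{1}] r2c3's peers cover all but 1 ⇒ r2c3=1.
Step 8. [r4c3∈{3}] r4c3 is down to just 3. So r4c3=3.
Step 9. [r4c1∈{4}] only 4 remains possible at r4c1 ⇒ r4c1=4.

Answer: 1 3 4 2 / 2 4 1 3 / 3 1 2 4 / 4 2 3 1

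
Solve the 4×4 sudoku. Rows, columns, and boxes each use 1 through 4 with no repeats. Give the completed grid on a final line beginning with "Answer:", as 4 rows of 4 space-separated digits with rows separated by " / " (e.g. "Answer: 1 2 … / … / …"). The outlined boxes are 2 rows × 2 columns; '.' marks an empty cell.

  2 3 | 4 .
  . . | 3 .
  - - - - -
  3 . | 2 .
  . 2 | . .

Step 1. [r4c3∈{1}] nothing but 1 survives at r4c3. So r4c3=1.
Step 2. [r4c1∈{4}] r4c1 has the single candidate 4, so r4c1=4.
Step 3. [r2c1∈{1}] r2c1's peers cover all but 1 ⇒ r2c1=1.
Step 4. [r2c4∈{2}] r2c4's peers cover all but 2 ⇒ r2c4=2.
Step 5. [r3c4∈{4}] only 4 remains possible at r3c4 ⇒ r3c4=4.
Step 6. [r2c2∈{4}] nothing but 4 survives at r2c2. So r2c2=4.
Step 7. [r1c4∈{1}] only 1 remains possible at r1c4. So r1c4=1.
Step 8. [r4c4∈{3}] r4c4's peers cover all but 3. So r4c4=3.
Step 9. [r3c2∈{1}] only 1 remains possible at r3c2 ⇒ r3c2=1.

Answer: 2 3 4 1 / 1 4 3 2 / 3 1 2 4 / 4 2 1 3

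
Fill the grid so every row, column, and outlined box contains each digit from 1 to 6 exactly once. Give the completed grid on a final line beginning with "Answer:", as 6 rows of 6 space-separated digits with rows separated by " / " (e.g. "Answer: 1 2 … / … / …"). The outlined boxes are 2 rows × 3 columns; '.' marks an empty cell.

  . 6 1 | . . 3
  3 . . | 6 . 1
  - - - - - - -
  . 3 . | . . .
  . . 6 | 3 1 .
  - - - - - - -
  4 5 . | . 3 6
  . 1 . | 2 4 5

Step 1. [r4c1∈{2,5}] row 4 places 5 nowhere but r4c1. So r4c1=5.
Step 2. [r1c1∈{2}] r1c1 has the single candidate 2 ⇒ r1c1=2.
Step 3. [r4c2∈{2,4}] in col 2, 2 fits only at r4c2 ⇒ r4c2=2.
Step 4. [r3c3∈{4}] r3c3 has the single candidate 4 ⇒ r3c3=4.
Step 5. [r1c5∈{5}] only 5 remains possible at r1c5. So r1c5=5.
Step 6. [r3c5∈{2,6}] in row 3, 6 fits only at r3c5, so r3c5=6.
Step 7. [r6c1∈{6}] r6c1 has the single candidate 6, so r6c1=6.
Step 8. [r6c3∈{3}] r6c3's peers cover all but 3. So r6c3=3.
Step 9. [r2c5∈{2}] r2c5 has the single candidate 2. So r2c5=2.
Step 10. [r2c2∈{4}] r2c2 has the single candidate 4. So r2c2=4.
Step 11. [r3c4∈{5}] r3c4 is down to just 5 ⇒ r3c4=5.
Step 12. [r5c3∈{2}] r5c3's peers cover all but 2. So r5c3=2.
Step 13. [r2c3∈{5}] nothing but 5 survives at r2c3 ⇒ r2c3=5.
Step 14. [r3c1∈{1}] r3c1 has the single candidate 1. So r3c1=1.
Step 15. [r4c6∈{4}] only 4 remains possible at r4c6. So r4c6=4.
Step 16. [r5c4∈{1}] r5c4 has the single candidate 1, so r5c4=1.
Step 17. [r3c6∈{2}] r3c6 is down to just 2 ⇒ r3c6=2.
Step 18. [r1c4∈{4}] r1c4 is down to just 4. So r1c4=4.

Answer: 2 6 1 4 5 3 / 3 4 5 6 2 1 / 1 3 4 5 6 2 / 5 2 6 3 1 4 / 4 5 2 1 3 6 / 6 1 3 2 4 5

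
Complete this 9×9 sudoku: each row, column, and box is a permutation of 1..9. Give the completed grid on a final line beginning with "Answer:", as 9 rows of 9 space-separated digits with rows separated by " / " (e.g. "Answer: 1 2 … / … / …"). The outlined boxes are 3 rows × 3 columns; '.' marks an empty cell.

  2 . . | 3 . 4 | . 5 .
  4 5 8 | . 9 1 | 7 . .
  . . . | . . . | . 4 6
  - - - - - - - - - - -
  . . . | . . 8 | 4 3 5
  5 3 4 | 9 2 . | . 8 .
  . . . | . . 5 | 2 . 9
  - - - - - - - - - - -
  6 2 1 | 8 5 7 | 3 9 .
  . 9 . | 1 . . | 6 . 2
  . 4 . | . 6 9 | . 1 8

Step 1. [r1c9∈{1}] r1c9 has the single candidate 1, so r1c9=1.
Step 2. [r6c5∈{1,3,4,7}] r6c5 is the only open cell in row 6 admitting 3 ⇒ r6c5=3.
Step 3. [r6c2∈{1,6,7,8}] r6c2 is the only open cell in col 2 admitting 8, so r6c2=8.
Step 4. [r6c1∈{1,7}] across row 6, 1 lands solely at r6c1, so r6c1=1.
Step 5. [r2c4∈{2,6}] row 2 places 6 nowhere but r2c4. So r2c4=6.
Step 6. [r4c4∈{7}] r4c4 is down to just 7, so r4c4=7.
Step 7. [r6c3∈{6,7}] r6c3 is the only open cell in box 4 admitting 7, so r6c3=7.
Step 8. [r9c1∈{3,7}] 7 has one home in row 9: r9c1. So r9c1=7.
Step 9. [r9c3∈{3,5}] across row 9, 3 lands solely at r9c3, so r9c3=3.
Step 10. [r3c3∈{9}] nothing but 9 survives at r3c3, so r3c3=9.
Step 11. [r1c3∈{6}] r1c3's peers cover all but 6 ⇒ r1c3=6.
Step 12. [r1c2∈{7}] r1c2's peers cover all but 7 ⇒ r1c2=7.
Step 13. [r1c5∈{8}] r1c5's peers cover all but 8, so r1c5=8.
Step 14. [r9c4∈{2}] r9c4's peers cover all but 2, so r9c4=2.
Step 15. [r3c6∈{2}] only 2 remains possible at r3c6. So r3c6=2.
Step 16. [r6c4∈{4}] r6c4 is down to just 4. So r6c4=4.
Step 17. [r3c2∈{1}] r3c2's peers cover all but 1. So r3c2=1.
Step 18. [r3c1∈{3}] r3c1 has the single candidate 3. So r3c1=3.
Step 19. [r2c8∈{2}] nothing but 2 survives at r2c8, so r2c8=2.
Step 20. [r5c6∈{6}] r5c6's peers cover all but 6 ⇒ r5c6=6.
Step 21. [r5c9∈{7}] only 7 remains possible at r5c9 ⇒ r5c9=7.
Step 22. [r6c8∈{6}] only 6 remains possible at r6c8, so r6c8=6.
Step 23. [r1c7∈{9}] r1c7 is down to just 9, so r1c7=9.
Step 24. [r5c7∈{1}] nothing but 1 survives at r5c7 ⇒ r5c7=1.
Step 25. [r4c2∈{6}] r4c2 is down to just 6. So r4c2=6.
Step 26. [r3c5∈{7}] r3c5 is down to just 7. So r3c5=7.
Step 27. [r8c5∈{4}] nothing but 4 survives at r8c5. So r8c5=4.
Step 28. [r2c9∈{3}] r2c9 has the single candidate 3 ⇒ r2c9=3.
Step 29. [r7c9∈{4}] only 4 remains possible at r7c9. So r7c9=4.
Step 30. [r8c6∈{3}] only 3 remains possible at r8c6, so r8c6=3.
Step 31. [r4c5∈{1}] r4c5 has the single candidate 1, so r4c5=1.
Step 32. [r3c4∈{5}] nothing but 5 survives at r3c4. So r3c4=5.
Step 33. [r8c8∈{7}] r8c8 has the single candidate 7, so r8c8=7.
Step 34. [r9c7∈{5}] nothing but 5 survives at r9c7 ⇒ r9c7=5.
Step 35. [r4c3∈{2}] only 2 remains possible at r4c3. So r4c3=2.
Step 36. [r3c7∈{8}] r3c7 has the single candidate 8. So r3c7=8.
Step 37. [r8c1∈{8}] r8c1 has the single candidate 8. So r8c1=8.
Step 38. [r4c1∈{9}] r4c1 is down to just 9. So r4c1=9.
Step 39. [r8c3∈{5}] r8c3 has the single candidate 5, so r8c3=5.

Answer: 2 7 6 3 8 4 9 5 1 / 4 5 8 6 9 1 7 2 3 / 3 1 9 5 7 2 8 4 6 / 9 6 2 7 1 8 4 3 5 / 5 3 4 9 2 6 1 8 7 / 1 8 7 4 3 5 2 6 9 / 6 2 1 8 5 7 3 9 4 / 8 9 5 1 4 3 6 7 2 / 7 4 3 2 6 9 5 1 8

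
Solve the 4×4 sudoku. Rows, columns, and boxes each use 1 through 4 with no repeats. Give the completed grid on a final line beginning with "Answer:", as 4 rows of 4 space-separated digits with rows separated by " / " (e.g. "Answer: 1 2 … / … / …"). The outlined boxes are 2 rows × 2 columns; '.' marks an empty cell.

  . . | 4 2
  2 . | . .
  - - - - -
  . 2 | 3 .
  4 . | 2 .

Step 1. [r3c1∈{1}] r3c1 has the single candidate 1. So r3c1=1.
Step 2. [r2c2∈{1,3,4}] across row 2, 4 lands solely at r2c2 ⇒ r2c2=4.
Step 3. [r2c3∈{1}] r2c3's peers cover all but 1. So r2c3=1.
Step 4. [r1c2∈{1,3}] 1 has one home in row 1: r1c2 ⇒ r1c2=1.
Step 5. [r1c1∈{3}] r1c1 is down to just 3 ⇒ r1c1=3.
Step 6. [r3c4∈{4}] r3c4's peers cover all but 4 ⇒ r3c4=4.
Step 7. [r2c4∈{3}] r2c4 is down to just 3. So r2c4=3.
Step 8. [r4c2∈{3}] r4c2 is down to just 3, so r4c2=3.
Step 9. [r4c4∈{1}] nothing but 1 survives at r4c4 ⇒ r4c4=1.

Answer: 3 1 4 2 / 2 4 1 3 / 1 2 3 4 / 4 3 2 1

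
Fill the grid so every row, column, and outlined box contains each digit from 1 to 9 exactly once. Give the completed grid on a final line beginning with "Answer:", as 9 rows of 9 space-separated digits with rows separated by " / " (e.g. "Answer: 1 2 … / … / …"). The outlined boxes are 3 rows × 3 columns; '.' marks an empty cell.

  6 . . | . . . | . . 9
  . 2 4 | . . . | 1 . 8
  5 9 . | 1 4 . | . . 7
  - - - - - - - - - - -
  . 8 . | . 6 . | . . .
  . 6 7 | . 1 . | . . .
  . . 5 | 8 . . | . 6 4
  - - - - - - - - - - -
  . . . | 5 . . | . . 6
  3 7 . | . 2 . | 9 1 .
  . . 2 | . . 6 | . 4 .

Step 1. [r7c6∈{1,3,4,7,8,9}] col 6 places 1 nowhere but r7c6. So r7c6=1.
Step 2. [r4c9∈{1,2,3,5}] across col 9, 1 lands solely at r4c9, so r4c9=1.
Step 3. [r5c9∈{2,3,5}] col 9 places 2 nowhere but r5c9, so r5c9=2.
Step 4. [r9c9∈{3,5}] 3 has one home in col 9: r9c9. So r9c9=3.
Step 5. [r7c5∈{3,7,8,9}] row 7 places 3 nowhere but r7c5, so r7c5=3.
Step 6. [r1c3∈{1,3,8}] col 3 places 1 nowhere but r1c3. So r1c3=1.
Step 7. [r1c2∈{3}] nothing but 3 survives at r1c2 ⇒ r1c2=3.
Step 8. [r4c3∈{3,9}] col 3 places 3 nowhere but r4c3 ⇒ r4c3=3.
Step 9. [r7c3∈{8,9}] r7c3 is the only open cell in col 3 admitting 9 ⇒ r7c3=9.
Step 10. [r2c4∈{3,6,7,9}] in row 2, 6 fits only at r2c4. So r2c4=6.
Step 11. [r5c4∈{3,4,9}] r5c4 is the only open cell in col 4 admitting 3. So r5c4=3.
Step 12. [r3c3∈{8}] nothing but 8 survives at r3c3. So r3c3=8.
Step 13. [r8c6∈{4,8}] row 8 places 8 nowhere but r8c6. So r8c6=8.
Step 14. [r2c1∈{7}] nothing but 7 survives at r2c1, so r2c1=7.
Step 15. [r9c2∈{1,5}] r9c2 is the only open cell in col 2 admitting 5 ⇒ r9c2=5.
Step 16. [r1c5∈{5,7,8}] row 1 places 8 nowhere but r1c5, so r1c5=8.
Step 17. [r2c5∈{5,9}] r2c5 is the only open cell in col 5 admitting 5, so r2c5=5.
Step 18. [r2c6∈{3,9}] 9 has one home in row 2: r2c6, so r2c6=9.
Step 19. [r3c6∈{2,3}] in col 6, 3 fits only at r3c6, so r3c6=3.
Step 20. [r3c8∈{2}] nothing but 2 survives at r3c8, so r3c8=2.
Step 21. [r1c8∈{5}] nothing but 5 survives at r1c8, so r1c8=5.
Step 22. [r7c7∈{2,7,8}] in row 7, 2 fits only at r7c7. So r7c7=2.
Step 23. [r7c8∈{7,8}] row 7 places 7 nowhere but r7c8 ⇒ r7c8=7.
Step 24. [r4c8∈{9}] r4c8 has the single candidate 9. So r4c8=9.
Step 25. [r6c5∈{7,9}] 9 has one home in box 5: r6c5. So r6c5=9.
Step 26. [r9c1∈{1,8}] row 9 places 1 nowhere but r9c1, so r9c1=1.
Step 27. [r6c1∈{2}] only 2 remains possible at r6c1, so r6c1=2.
Step 28. [r6c6∈{7}] r6c6's peers cover all but 7 ⇒ r6c6=7.
Step 29. [r4c1∈{4}] r4c1's peers cover all but 4, so r4c1=4.
Step 30. [r1c6∈{2}] only 2 remains possible at r1c6. So r1c6=2.
Step 31. [r4c6∈{5}] only 5 remains possible at r4c6. So r4c6=5.
Step 32. [r9c5∈{7}] r9c5's peers cover all but 7, so r9c5=7.
Step 33. [r5c8∈{8}] r5c8's peers cover all but 8, so r5c8=8.
Step 34. [r5c7∈{5}] nothing but 5 survives at r5c7. So r5c7=5.
Step 35. [r2c8∈{3}] nothing but 3 survives at r2c8. So r2c8=3.
Step 36. [r1c4∈{7}] only 7 remains possible at r1c4. So r1c4=7.
Step 37. [r3c7∈{6}] r3c7 is down to just 6 ⇒ r3c7=6.
Step 38. [r1c7∈{4}] nothing but 4 survives at r1c7, so r1c7=4.
Step 39. [r8c4∈{4}] r8c4's peers cover all but 4 ⇒ r8c4=4.
Step 40. [r6c2∈{1}] r6c2 is down to just 1 ⇒ r6c2=1.
Step 41. [r9c4∈{9}] nothing but 9 survives at r9c4. So r9c4=9.
Step 42. [r4c7∈{7}] r4c7 has the single candidate 7 ⇒ r4c7=7.
Step 43. [r7c1∈{8}] r7c1 has the single candidate 8 ⇒ r7c1=8.
Step 44. [r7c2∈{4}] r7c2 is down to just 4 ⇒ r7c2=4.
Step 45. [r8c9∈{5}] r8c9 is down to just 5. So r8c9=5.
Step 46. [r6c7∈{3}] nothing but 3 survives at r6c7 ⇒ r6c7=3.
Step 47. [r5c6∈{4}] r5c6's peers cover all but 4. So r5c6=4.
Step 48. [r8c3∈{6}] only 6 remains possible at r8c3, so r8c3=6.
Step 49. [r9c7∈{8}] r9c7 has the single candidate 8. So r9c7=8.
Step 50. [r5c1∈{9}] r5c1 has the single candidate 9 ⇒ r5c1=9.
Step 51. [r4c4∈{2}] r4c4's peers cover all but 2, so r4c4=2.

Answer: 6 3 1 7 8 2 4 5 9 / 7 2 4 6 5 9 1 3 8 / 5 9 8 1 4 3 6 2 7 / 4 8 3 2 6 5 7 9 1 / 9 6 7 3 1 4 5 8 2 / 2 1 5 8 9 7 3 6 4 / 8 4 9 5 3 1 2 7 6 / 3 7 6 4 2 8 9 1 5 / 1 5 2 9 7 6 8 4 3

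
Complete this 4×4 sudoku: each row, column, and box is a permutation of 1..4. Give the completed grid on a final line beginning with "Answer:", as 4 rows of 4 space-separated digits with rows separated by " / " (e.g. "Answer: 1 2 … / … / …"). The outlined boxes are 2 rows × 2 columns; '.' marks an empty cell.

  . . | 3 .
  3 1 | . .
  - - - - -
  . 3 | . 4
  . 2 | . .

Step 1. [r4c3∈{1}] nothing but 1 survives at r4c3, so r4c3=1.
Step 2. [r2c4∈{2}] r2c4 is down to just 2. So r2c4=2.
Step 3. [r1c2∈{4}] only 4 remains possible at r1c2, so r1c2=4.
Step 4. [r1c4∈{1}] r1c4 is down to just 1 ⇒ r1c4=1.
Step 5. [r3c1∈{1}] r3c1 is down to just 1. So r3c1=1.
Step 6. [r1c1∈{2}] r1c1 has the single candidate 2 ⇒ r1c1=2.
Step 7. [r2c3∈{4}] r2c3 is down to just 4, so r2c3=4.
Step 8. [r4c1∈{4}] r4c1's peers cover all but 4 ⇒ r4c1=4.
Step 9. [r4c4∈{3}] nothing but 3 survives at r4c4 ⇒ r4c4=3.
Step 10. [r3c3∈{2}] r3c3 is down to just 2 ⇒ r3c3=2.

Answer: 2 4 3 1 / 3 1 4 2 / 1 3 2 4 / 4 2 1 3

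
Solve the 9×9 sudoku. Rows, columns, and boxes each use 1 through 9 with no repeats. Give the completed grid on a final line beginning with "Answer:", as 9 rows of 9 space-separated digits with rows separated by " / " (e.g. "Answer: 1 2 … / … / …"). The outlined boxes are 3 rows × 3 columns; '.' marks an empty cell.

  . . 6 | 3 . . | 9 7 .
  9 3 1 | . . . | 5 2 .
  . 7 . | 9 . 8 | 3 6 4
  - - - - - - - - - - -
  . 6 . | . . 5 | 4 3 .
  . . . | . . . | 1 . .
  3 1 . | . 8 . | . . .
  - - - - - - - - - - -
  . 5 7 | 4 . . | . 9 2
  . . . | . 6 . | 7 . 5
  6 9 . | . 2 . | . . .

Step 1. [r9c7∈{8}] nothing but 8 survives at r9c7, so r9c7=8.
Step 2. [r7c1∈{1,8}] 8 has one home in row 7: r7c1 ⇒ r7c1=8.
Step 3. [r1c6∈{1,2,4}] r1c6 is the only open cell in box 2 admitting 2 ⇒ r1c6=2.
Step 4. [r5c8∈{5,8}] in col 8, 8 fits only at r5c8 ⇒ r5c8=8.
Step 5. [r8c1∈{1,2,4}] col 1 places 1 nowhere but r8c1 ⇒ r8c1=1.
Step 6. [r3c5∈{1,5}] 1 has one home in row 3: r3c5 ⇒ r3c5=1.
Step 7. [r9c8∈{1,4}] col 8 places 1 nowhere but r9c8. So r9c8=1.
Step 8. [r9c3∈{3,4}] in row 9, 4 fits only at r9c3 ⇒ r9c3=4.
Step 9. [r6c6∈{4,6,7,9}] across row 6, 4 lands solely at r6c6, so r6c6=4.
Step 10. [r7c5∈{3}] only 3 remains possible at r7c5. So r7c5=3.
Step 11. [r9c6∈{7}] r9c6 is down to just 7. So r9c6=7.
Step 12. [r6c7∈{2,6}] 2 has one home in col 7: r6c7 ⇒ r6c7=2.
Step 13. [r4c3∈{2,8,9}] across row 4, 8 lands solely at r4c3 ⇒ r4c3=8.
Step 14. [r4c4∈{1,2,7}] r4c4 is the only open cell in row 4 admitting 1 ⇒ r4c4=1.
Step 15. [r5c4∈{2,6,7}] 2 has one home in col 4: r5c4 ⇒ r5c4=2.
Step 16. [r4c1∈{2,7}] row 4 places 2 nowhere but r4c1, so r4c1=2.
Step 17. [r5c1∈{4,5,7}] r5c1 is the only open cell in col 1 admitting 7. So r5c1=7.
Step 18. [r5c5∈{9}] only 9 remains possible at r5c5, so r5c5=9.
Step 19. [r4c5∈{7}] r4c5 has the single candidate 7. So r4c5=7.
Step 20. [r1c1∈{4,5}] col 1 places 4 nowhere but r1c1. So r1c1=4.
Step 21. [r6c4∈{6}] r6c4 has the single candidate 6 ⇒ r6c4=6.
Step 22. [r6c3∈{5,9}] r6c3 is the only open cell in col 3 admitting 9. So r6c3=9.
Step 23. [r3c3∈{2,5}] 2 has one home in row 3: r3c3 ⇒ r3c3=2.
Step 24. [r1c2∈{8}] r1c2's peers cover all but 8 ⇒ r1c2=8.
Step 25. [r3c1∈{5}] r3c1 is down to just 5, so r3c1=5.
Step 26. [r4c9∈{9}] r4c9 is down to just 9, so r4c9=9.
Step 27. [r5c6∈{3}] only 3 remains possible at r5c6. So r5c6=3.
Step 28. [r8c3∈{3}] r8c3's peers cover all but 3. So r8c3=3.
Step 29. [r6c9∈{7}] nothing but 7 survives at r6c9 ⇒ r6c9=7.
Step 30. [r9c9∈{3}] only 3 remains possible at r9c9, so r9c9=3.
Step 31. [r5c9∈{6}] r5c9 is down to just 6 ⇒ r5c9=6.
Step 32. [r2c9∈{8}] r2c9's peers cover all but 8. So r2c9=8.
Step 33. [r5c2∈{4}] only 4 remains possible at r5c2, so r5c2=4.
Step 34. [r9c4∈{5}] r9c4 is down to just 5. So r9c4=5.
Step 35. [r7c7∈{6}] nothing but 6 survives at r7c7 ⇒ r7c7=6.
Step 36. [r1c5∈{5}] nothing but 5 survives at r1c5 ⇒ r1c5=5.
Step 37. [r5c3∈{5}] r5c3 has the single candidate 5. So r5c3=5.
Step 38. [r2c5∈{4}] r2c5 is down to just 4. So r2c5=4.
Step 39. [r8c2∈{2}] r8c2's peers cover all but 2 ⇒ r8c2=2.
Step 40. [r1c9∈{1}] nothing but 1 survives at r1c9, so r1c9=1.
Step 41. [r8c6∈{9}] only 9 remains possible at r8c6, so r8c6=9.
Step 42. [r7c6∈{1}] r7c6 has the single candidate 1 ⇒ r7c6=1.
Step 43. [r2c6∈{6}] r2c6 has the single candidate 6 ⇒ r2c6=6.
Step 44. [r8c4∈{8}] r8c4 has the single candidate 8 ⇒ r8c4=8.
Step 45. [r2c4∈{7}] r2c4's peers cover all but 7, so r2c4=7.
Step 46. [r6c8∈{5}] only 5 remains possible at r6c8. So r6c8=5.
Step 47. [r8c8∈{4}] r8c8's peers cover all but 4 ⇒ r8c8=4.

Answer: 4 8 6 3 5 2 9 7 1 / 9 3 1 7 4 6 5 2 8 / 5 7 2 9 1 8 3 6 4 / 2 6 8 1 7 5 4 3 9 / 7 4 5 2 9 3 1 8 6 / 3 1 9 6 8 4 2 5 7 / 8 5 7 4 3 1 6 9 2 / 1 2 3 8 6 9 7 4 5 / 6 9 4 5 2 7 8 1 3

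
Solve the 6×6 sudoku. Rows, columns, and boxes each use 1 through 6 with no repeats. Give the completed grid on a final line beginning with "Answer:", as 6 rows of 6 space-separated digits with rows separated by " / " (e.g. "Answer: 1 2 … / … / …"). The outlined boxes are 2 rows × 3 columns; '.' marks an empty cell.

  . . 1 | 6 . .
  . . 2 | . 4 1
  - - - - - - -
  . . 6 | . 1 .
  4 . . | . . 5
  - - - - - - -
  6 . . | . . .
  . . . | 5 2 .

Step 1. [r4c3∈{3}] r4c3's peers cover all but 3. So r4c3=3.
Step 2. [r2c4∈{3}] r2c4 is down to just 3. So r2c4=3.
Step 3. [r5c2∈{1,2,3,4,5}] in row 5, 2 fits only at r5c2. So r5c2=2.
Step 4. [r2c1∈{5}] only 5 remains possible at r2c1, so r2c1=5.
Step 5. [r3c6∈{2,3,4}] 3 has one home in row 3: r3c6 ⇒ r3c6=3.
Step 6. [r5c6∈{4}] only 4 remains possible at r5c6. So r5c6=4.
Step 7. [r6c1∈{1,3}] col 1 places 1 nowhere but r6c1, so r6c1=1.
Step 8. [r6c2∈{3,4}] row 6 places 3 nowhere but r6c2. So r6c2=3.
Step 9. [r3c1∈{2}] r3c1 is down to just 2 ⇒ r3c1=2.
Step 10. [r5c3∈{5}] r5c3 has the single candidate 5 ⇒ r5c3=5.
Step 11. [r5c5∈{3}] r5c5's peers cover all but 3 ⇒ r5c5=3.
Step 12. [r6c3∈{4}] only 4 remains possible at r6c3, so r6c3=4.
Step 13. [r4c5∈{6}] only 6 remains possible at r4c5, so r4c5=6.
Step 14. [r1c6∈{2}] r1c6 is down to just 2 ⇒ r1c6=2.
Step 15. [r6c6∈{6}] only 6 remains possible at r6c6. So r6c6=6.
Step 16. [r1c2∈{4}] only 4 remains possible at r1c2 ⇒ r1c2=4.
Step 17. [r3c4∈{4}] r3c4's peers cover all but 4. So r3c4=4.
Step 18. [r1c1∈{3}] r1c1 is down to just 3, so r1c1=3.
Step 19. [r1c5∈{5}] r1c5 is down to just 5, so r1c5=5.
Step 20. [r4c4∈{2}] r4c4's peers cover all but 2 ⇒ r4c4=2.
Step 21. [r3c2∈{5}] only 5 remains possible at r3c2. So r3c2=5.
Step 22. [r5c4∈{1}] only 1 remains possible at r5c4 ⇒ r5c4=1.
Step 23. [r2c2∈{6}] r2c2's peers cover all but 6. So r2c2=6.
Step 24. [r4c2∈{1}] r4c2's peers cover all but 1. So r4c2=1.

Answer: 3 4 1 6 5 2 / 5 6 2 3 4 1 / 2 5 6 4 1 3 / 4 1 3 2 6 5 / 6 2 5 1 3 4 / 1 3 4 5 2 6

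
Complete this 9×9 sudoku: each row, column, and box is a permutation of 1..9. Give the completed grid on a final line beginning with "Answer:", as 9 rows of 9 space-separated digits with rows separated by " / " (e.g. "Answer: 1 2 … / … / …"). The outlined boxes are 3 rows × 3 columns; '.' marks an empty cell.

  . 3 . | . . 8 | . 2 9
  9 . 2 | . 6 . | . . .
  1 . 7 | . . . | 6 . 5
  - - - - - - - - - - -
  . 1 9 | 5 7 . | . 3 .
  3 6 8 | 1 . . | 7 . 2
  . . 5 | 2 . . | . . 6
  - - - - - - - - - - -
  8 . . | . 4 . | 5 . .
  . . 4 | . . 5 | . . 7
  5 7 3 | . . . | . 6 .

Step 1. [r6c2∈{4}] nothing but 4 survives at r6c2, so r6c2=4.
Step 2. [r5c5∈{9}] r5c5's peers cover all but 9. So r5c5=9.
Step 3. [r2c8∈{1,4,7,8}] col 8 places 7 nowhere but r2c8. So r2c8=7.
Step 4. [r7c6∈{1,2,3,6,7,9}] col 6 places 7 nowhere but r7c6, so r7c6=7.
Step 5. [r6c5∈{3,8}] across box 5, 8 lands solely at r6c5 ⇒ r6c5=8.
Step 6. [r5c6∈{4}] only 4 remains possible at r5c6. So r5c6=4.
Step 7. [r3c8∈{4,8}] col 8 places 4 nowhere but r3c8, so r3c8=4.
Step 8. [r1c7∈{1}] r1c7 has the single candidate 1 ⇒ r1c7=1.
Step 9. [r8c8∈{1,8,9}] across col 8, 8 lands solely at r8c8, so r8c8=8.
Step 10. [r8c5∈{1,2,3}] r8c5 is the only open cell in row 8 admitting 1. So r8c5=1.
Step 11. [r3c5∈{2,3}] in col 5, 3 fits only at r3c5. So r3c5=3.
Step 12. [r3c4∈{9}] r3c4 is down to just 9 ⇒ r3c4=9.
Step 13. [r9c9∈{1,4}] in row 9, 1 fits only at r9c9. So r9c9=1.
Step 14. [r7c8∈{9}] r7c8's peers cover all but 9, so r7c8=9.
Step 15. [r7c9∈{3}] nothing but 3 survives at r7c9 ⇒ r7c9=3.
Step 16. [r8c7∈{2}] r8c7 is down to just 2 ⇒ r8c7=2.
Step 17. [r2c9∈{8}] r2c9 has the single candidate 8 ⇒ r2c9=8.
Step 18. [r8c1∈{6}] r8c1 has the single candidate 6, so r8c1=6.
Step 19. [r1c4∈{4,7}] row 1 places 7 nowhere but r1c4, so r1c4=7.
Step 20. [r9c6∈{2,9}] across row 9, 9 lands solely at r9c6 ⇒ r9c6=9.
Step 21. [r4c7∈{4,8}] 8 has one home in row 4: r4c7 ⇒ r4c7=8.
Step 22. [r2c2∈{5}] nothing but 5 survives at r2c2 ⇒ r2c2=5.
Step 23. [r3c2∈{8}] nothing but 8 survives at r3c2 ⇒ r3c2=8.
Step 24. [r6c8∈{1}] r6c8's peers cover all but 1 ⇒ r6c8=1.
Step 25. [r9c5∈{2}] nothing but 2 survives at r9c5, so r9c5=2.
Step 26. [r5c8∈{5}] r5c8 is down to just 5, so r5c8=5.
Step 27. [r2c7∈{3}] only 3 remains possible at r2c7 ⇒ r2c7=3.
Step 28. [r1c1∈{4}] only 4 remains possible at r1c1 ⇒ r1c1=4.
Step 29. [r4c9∈{4}] only 4 remains possible at r4c9 ⇒ r4c9=4.
Step 30. [r6c6∈{3}] r6c6 has the single candidate 3, so r6c6=3.
Step 31. [r2c4∈{4}] r2c4's peers cover all but 4, so r2c4=4.
Step 32. [r4c1∈{2}] r4c1's peers cover all but 2 ⇒ r4c1=2.
Step 33. [r6c7∈{9}] r6c7 has the single candidate 9 ⇒ r6c7=9.
Step 34. [r4c6∈{6}] r4c6's peers cover all but 6. So r4c6=6.
Step 35. [r7c4∈{6}] only 6 remains possible at r7c4, so r7c4=6.
Step 36. [r9c4∈{8}] r9c4's peers cover all but 8 ⇒ r9c4=8.
Step 37. [r1c5∈{5}] r1c5 is down to just 5, so r1c5=5.
Step 38. [r2c6∈{1}] only 1 remains possible at r2c6 ⇒ r2c6=1.
Step 39. [r7c2∈{2}] only 2 remains possible at r7c2, so r7c2=2.
Step 40. [r8c2∈{9}] r8c2 has the single candidate 9. So r8c2=9.
Step 41. [r7c3∈{1}] r7c3 is down to just 1. So r7c3=1.
Step 42. [r1c3∈{6}] nothing but 6 survives at r1c3, so r1c3=6.
Step 43. [r8c4∈{3}] r8c4 is down to just 3. So r8c4=3.
Step 44. [r9c7∈{4}] r9c7 has the single candidate 4 ⇒ r9c7=4.
Step 45. [r6c1∈{7}] nothing but 7 survives at r6c1. So r6c1=7.
Step 46. [r3c6∈{2}] r3c6 is down to just 2 ⇒ r3c6=2.

Answer: 4 3 6 7 5 8 1 2 9 / 9 5 2 4 6 1 3 7 8 / 1 8 7 9 3 2 6 4 5 / 2 1 9 5 7 6 8 3 4 / 3 6 8 1 9 4 7 5 2 / 7 4 5 2 8 3 9 1 6 / 8 2 1 6 4 7 5 9 3 / 6 9 4 3 1 5 2 8 7 / 5 7 3 8 2 9 4 6 1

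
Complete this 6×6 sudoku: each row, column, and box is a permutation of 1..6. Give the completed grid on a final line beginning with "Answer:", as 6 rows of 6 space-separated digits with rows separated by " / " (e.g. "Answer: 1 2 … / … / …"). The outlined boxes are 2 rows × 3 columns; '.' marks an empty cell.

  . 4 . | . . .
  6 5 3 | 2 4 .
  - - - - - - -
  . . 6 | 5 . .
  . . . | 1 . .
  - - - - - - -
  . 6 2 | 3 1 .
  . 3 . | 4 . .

Step 1. [r4c2∈{2}] nothing but 2 survives at r4c2, so r4c2=2.
Step 2. [r4c3∈{4,5}] r4c3 is the only open cell in col 3 admitting 4, so r4c3=4.
Step 3. [r6c3∈{1,5}] in col 3, 5 fits only at r6c3 ⇒ r6c3=5.
Step 4. [r1c5∈{3,5,6}] across col 5, 5 lands solely at r1c5 ⇒ r1c5=5.
Step 5. [r1c6∈{1,3,6}] across row 1, 3 lands solely at r1c6. So r1c6=3.
Step 6. [r6c1∈{1}] r6c1's peers cover all but 1. So r6c1=1.
Step 7. [r3c1∈{3}] only 3 remains possible at r3c1, so r3c1=3.
Step 8. [r3c5∈{2}] r3c5's peers cover all but 2. So r3c5=2.
Step 9. [r6c5∈{6}] nothing but 6 survives at r6c5. So r6c5=6.
Step 10. [r3c6∈{4}] r3c6 has the single candidate 4. So r3c6=4.
Step 11. [r2c6∈{1}] nothing but 1 survives at r2c6 ⇒ r2c6=1.
Step 12. [r1c1∈{2}] r1c1 has the single candidate 2. So r1c1=2.
Step 13. [r1c4∈{6}] r1c4's peers cover all but 6, so r1c4=6.
Step 14. [r5c6∈{5}] r5c6's peers cover all but 5 ⇒ r5c6=5.
Step 15. [r3c2∈{1}] r3c2 is down to just 1 ⇒ r3c2=1.
Step 16. [r5c1∈{4}] r5c1's peers cover all but 4. So r5c1=4.
Step 17. [r4c1∈{5}] r4c1 is down to just 5 ⇒ r4c1=5.
Step 18. [r4c6∈{6}] nothing but 6 survives at r4c6. So r4c6=6.
Step 19. [r1c3∈{1}] nothing but 1 survives at r1c3 ⇒ r1c3=1.
Step 20. [r4c5∈{3}] nothing but 3 survives at r4c5 ⇒ r4c5=3.
Step 21. [r6c6∈{2}] r6c6 is down to just 2. So r6c6=2.

Answer: 2 4 1 6 5 3 / 6 5 3 2 4 1 / 3 1 6 5 2 4 / 5 2 4 1 3 6 / 4 6 2 3 1 5 / 1 3 5 4 6 2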